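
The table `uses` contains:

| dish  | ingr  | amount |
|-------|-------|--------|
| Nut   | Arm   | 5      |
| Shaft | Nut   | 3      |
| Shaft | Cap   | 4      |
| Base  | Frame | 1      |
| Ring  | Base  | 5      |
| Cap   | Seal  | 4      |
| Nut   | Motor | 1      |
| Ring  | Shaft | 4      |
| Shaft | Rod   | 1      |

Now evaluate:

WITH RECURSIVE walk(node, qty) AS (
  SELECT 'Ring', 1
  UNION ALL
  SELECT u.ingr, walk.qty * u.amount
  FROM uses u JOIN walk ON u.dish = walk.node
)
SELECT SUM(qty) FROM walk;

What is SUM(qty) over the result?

183

Base: (Ring, qty=1).
Iteration 1: components of {Ring} -> Base = 1*5 = 5, Shaft = 1*4 = 4.
Iteration 2: components of {Base,Shaft} -> Cap = 4*4 = 16, Frame = 5*1 = 5, Nut = 4*3 = 12, Rod = 4*1 = 4.
Iteration 3: components of {Cap,Frame,Nut,Rod} -> Arm = 12*5 = 60, Motor = 12*1 = 12, Seal = 16*4 = 64.
Iteration 4: no further components; recursion stops.
SUM(qty) = 1 + 4 + 5 + 16 + 12 + 4 + 5 + 64 + 12 + 60 = 183.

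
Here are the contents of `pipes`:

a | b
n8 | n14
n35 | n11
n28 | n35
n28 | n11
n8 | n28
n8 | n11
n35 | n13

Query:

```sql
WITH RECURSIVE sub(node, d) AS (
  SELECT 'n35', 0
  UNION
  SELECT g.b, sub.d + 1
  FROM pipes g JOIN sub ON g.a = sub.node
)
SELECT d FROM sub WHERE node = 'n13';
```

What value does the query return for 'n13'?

Base: (n35, d=0).
Iteration 1: edges from {n35} -> (n11, d=1), (n13, d=1).
Iteration 2: no outgoing edges from {n11,n13}; recursion stops.

1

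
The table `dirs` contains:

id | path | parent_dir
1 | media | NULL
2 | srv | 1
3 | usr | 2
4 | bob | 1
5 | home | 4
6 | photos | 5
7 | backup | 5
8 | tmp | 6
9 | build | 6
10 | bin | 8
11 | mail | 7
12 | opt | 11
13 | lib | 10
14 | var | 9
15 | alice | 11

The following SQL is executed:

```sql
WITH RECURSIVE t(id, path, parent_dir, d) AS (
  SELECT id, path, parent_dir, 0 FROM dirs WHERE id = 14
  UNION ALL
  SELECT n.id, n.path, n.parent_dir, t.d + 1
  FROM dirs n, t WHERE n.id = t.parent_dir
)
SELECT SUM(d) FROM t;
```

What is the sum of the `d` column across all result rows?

15

Base: id=14 (var), parent_dir=9, d 0.
Iteration 1: join on id=9 -> build (id 9, parent_dir=6, d 1).
Iteration 2: join on id=6 -> photos (id 6, parent_dir=5, d 2).
Iteration 3: join on id=5 -> home (id 5, parent_dir=4, d 3).
Iteration 4: join on id=4 -> bob (id 4, parent_dir=1, d 4).
Iteration 5: join on id=1 -> media (id 1, parent_dir=NULL, d 5).
Iteration 6: parent_dir is NULL; no match; recursion stops.
SUM(d) = 0 + 1 + 2 + 3 + 4 + 5 = 15.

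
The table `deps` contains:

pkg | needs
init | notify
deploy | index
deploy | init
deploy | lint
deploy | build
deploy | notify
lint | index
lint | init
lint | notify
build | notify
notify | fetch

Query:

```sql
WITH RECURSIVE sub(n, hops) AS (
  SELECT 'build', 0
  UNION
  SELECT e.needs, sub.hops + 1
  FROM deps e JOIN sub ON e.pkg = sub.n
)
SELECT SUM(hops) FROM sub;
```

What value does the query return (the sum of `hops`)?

3

Base: (build, hops=0).
Iteration 1: edges from {build} -> (notify, hops=1).
Iteration 2: edges from {notify} -> (fetch, hops=2).
Iteration 3: no outgoing edges from {fetch}; recursion stops.
SUM(hops) = 0 + 1 + 2 = 3.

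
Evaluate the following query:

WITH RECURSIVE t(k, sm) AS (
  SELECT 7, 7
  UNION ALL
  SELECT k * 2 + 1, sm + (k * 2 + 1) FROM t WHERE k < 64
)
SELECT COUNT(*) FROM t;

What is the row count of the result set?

Base: k=7, sm=7.
Iteration 1: 7 < 64 holds -> k = 7 * 2 + 1 = 15, sm = 7 + 15 = 22.
Iteration 2: 15 < 64 holds -> k = 15 * 2 + 1 = 31, sm = 22 + 31 = 53.
Iteration 3: 31 < 64 holds -> k = 31 * 2 + 1 = 63, sm = 53 + 63 = 116.
Iteration 4: 63 < 64 holds -> k = 63 * 2 + 1 = 127, sm = 116 + 127 = 243.
Iteration 5: 127 < 64 fails; recursion stops.
Total rows emitted: 5.

5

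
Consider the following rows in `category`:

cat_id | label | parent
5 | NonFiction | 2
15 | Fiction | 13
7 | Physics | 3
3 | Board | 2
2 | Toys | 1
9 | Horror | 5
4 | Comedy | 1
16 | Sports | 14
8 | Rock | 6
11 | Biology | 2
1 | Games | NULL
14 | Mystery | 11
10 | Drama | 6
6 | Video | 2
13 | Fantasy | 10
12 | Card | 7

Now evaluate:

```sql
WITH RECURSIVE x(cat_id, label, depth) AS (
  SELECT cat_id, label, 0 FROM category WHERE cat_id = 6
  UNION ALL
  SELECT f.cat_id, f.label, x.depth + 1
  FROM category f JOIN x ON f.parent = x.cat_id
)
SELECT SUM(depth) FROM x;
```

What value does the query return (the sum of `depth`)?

Base: cat_id=6 (Video) at depth 0.
Iteration 1: rows with parent in {6} -> Rock (id 8, depth 1), Drama (id 10, depth 1).
Iteration 2: rows with parent in {8,10} -> Fantasy (id 13, depth 2).
Iteration 3: rows with parent in {13} -> Fiction (id 15, depth 3).
Iteration 4: no rows with parent in {15}; recursion stops.
SUM(depth) = 0 + 1 + 1 + 2 + 3 = 7.

7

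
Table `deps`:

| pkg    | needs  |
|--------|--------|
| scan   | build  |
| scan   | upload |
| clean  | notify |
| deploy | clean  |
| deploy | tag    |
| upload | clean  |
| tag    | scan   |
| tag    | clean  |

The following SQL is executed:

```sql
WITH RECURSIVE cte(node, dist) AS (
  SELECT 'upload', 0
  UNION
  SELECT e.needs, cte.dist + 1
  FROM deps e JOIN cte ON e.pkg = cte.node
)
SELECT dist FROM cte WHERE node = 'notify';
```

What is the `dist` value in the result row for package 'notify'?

Base: (upload, dist=0).
Iteration 1: edges from {upload} -> (clean, dist=1).
Iteration 2: edges from {clean} -> (notify, dist=2).
Iteration 3: no outgoing edges from {notify}; recursion stops.

2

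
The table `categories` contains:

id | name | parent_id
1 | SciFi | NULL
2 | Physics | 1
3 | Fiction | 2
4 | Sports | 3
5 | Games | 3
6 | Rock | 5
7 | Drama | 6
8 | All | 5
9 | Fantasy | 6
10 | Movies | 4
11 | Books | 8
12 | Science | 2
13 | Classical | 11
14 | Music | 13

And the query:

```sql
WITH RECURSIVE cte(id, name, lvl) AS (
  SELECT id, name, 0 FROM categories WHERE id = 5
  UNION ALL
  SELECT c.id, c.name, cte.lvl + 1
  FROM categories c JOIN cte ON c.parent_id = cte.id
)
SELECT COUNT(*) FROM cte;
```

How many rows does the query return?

Base: id=5 (Games) at lvl 0.
Iteration 1: rows with parent_id in {5} -> Rock (id 6, lvl 1), All (id 8, lvl 1).
Iteration 2: rows with parent_id in {6,8} -> Drama (id 7, lvl 2), Fantasy (id 9, lvl 2), Books (id 11, lvl 2).
Iteration 3: rows with parent_id in {7,9,11} -> Classical (id 13, lvl 3).
Iteration 4: rows with parent_id in {13} -> Music (id 14, lvl 4).
Iteration 5: no rows with parent_id in {14}; recursion stops.
Total rows emitted: 8.

8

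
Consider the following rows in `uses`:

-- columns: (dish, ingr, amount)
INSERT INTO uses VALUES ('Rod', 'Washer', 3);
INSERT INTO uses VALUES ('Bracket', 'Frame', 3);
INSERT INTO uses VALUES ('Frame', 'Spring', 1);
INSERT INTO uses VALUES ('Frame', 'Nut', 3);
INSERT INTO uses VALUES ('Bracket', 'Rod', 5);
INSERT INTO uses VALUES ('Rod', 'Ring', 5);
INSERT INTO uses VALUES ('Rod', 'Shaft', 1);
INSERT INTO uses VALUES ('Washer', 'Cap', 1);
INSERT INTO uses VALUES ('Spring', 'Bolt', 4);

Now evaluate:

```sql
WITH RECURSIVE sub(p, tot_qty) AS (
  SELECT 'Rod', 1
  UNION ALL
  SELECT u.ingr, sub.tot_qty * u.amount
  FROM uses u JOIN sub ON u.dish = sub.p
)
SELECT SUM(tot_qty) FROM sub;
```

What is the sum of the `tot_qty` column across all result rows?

Base: (Rod, tot_qty=1).
Iteration 1: components of {Rod} -> Ring = 1*5 = 5, Shaft = 1*1 = 1, Washer = 1*3 = 3.
Iteration 2: components of {Ring,Shaft,Washer} -> Cap = 3*1 = 3.
Iteration 3: no further components; recursion stops.
SUM(tot_qty) = 1 + 3 + 5 + 1 + 3 = 13.

13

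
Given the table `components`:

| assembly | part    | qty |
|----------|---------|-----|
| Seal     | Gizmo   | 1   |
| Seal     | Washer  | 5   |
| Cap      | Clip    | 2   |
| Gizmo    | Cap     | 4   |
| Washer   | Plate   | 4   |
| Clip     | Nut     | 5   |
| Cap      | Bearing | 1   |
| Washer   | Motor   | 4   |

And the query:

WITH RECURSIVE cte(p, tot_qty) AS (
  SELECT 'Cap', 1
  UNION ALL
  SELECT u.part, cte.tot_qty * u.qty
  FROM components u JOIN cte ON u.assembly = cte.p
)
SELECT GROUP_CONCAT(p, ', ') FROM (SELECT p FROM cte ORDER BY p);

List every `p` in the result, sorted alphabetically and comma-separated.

Bearing, Cap, Clip, Nut

Base: (Cap, tot_qty=1).
Iteration 1: components of {Cap} -> Bearing = 1*1 = 1, Clip = 1*2 = 2.
Iteration 2: components of {Bearing,Clip} -> Nut = 2*5 = 10.
Iteration 3: no further components; recursion stops.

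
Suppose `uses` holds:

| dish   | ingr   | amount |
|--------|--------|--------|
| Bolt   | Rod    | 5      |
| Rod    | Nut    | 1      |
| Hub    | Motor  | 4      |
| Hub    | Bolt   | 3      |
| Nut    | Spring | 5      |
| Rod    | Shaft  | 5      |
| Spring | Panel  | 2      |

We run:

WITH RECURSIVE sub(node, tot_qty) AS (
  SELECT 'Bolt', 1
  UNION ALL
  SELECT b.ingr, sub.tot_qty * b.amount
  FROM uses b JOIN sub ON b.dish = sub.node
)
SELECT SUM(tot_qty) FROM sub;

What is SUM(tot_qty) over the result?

111

Base: (Bolt, tot_qty=1).
Iteration 1: components of {Bolt} -> Rod = 1*5 = 5.
Iteration 2: components of {Rod} -> Nut = 5*1 = 5, Shaft = 5*5 = 25.
Iteration 3: components of {Nut,Shaft} -> Spring = 5*5 = 25.
Iteration 4: components of {Spring} -> Panel = 25*2 = 50.
Iteration 5: no further components; recursion stops.
SUM(tot_qty) = 1 + 5 + 5 + 25 + 25 + 50 = 111.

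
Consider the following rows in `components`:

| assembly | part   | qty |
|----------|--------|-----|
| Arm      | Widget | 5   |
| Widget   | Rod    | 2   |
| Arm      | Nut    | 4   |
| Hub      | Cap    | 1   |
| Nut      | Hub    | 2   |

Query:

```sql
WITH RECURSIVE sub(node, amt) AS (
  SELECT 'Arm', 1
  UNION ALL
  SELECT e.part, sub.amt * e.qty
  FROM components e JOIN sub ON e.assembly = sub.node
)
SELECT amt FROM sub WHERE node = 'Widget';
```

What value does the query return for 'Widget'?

Base: (Arm, amt=1).
Iteration 1: components of {Arm} -> Nut = 1*4 = 4, Widget = 1*5 = 5.
Iteration 2: components of {Nut,Widget} -> Hub = 4*2 = 8, Rod = 5*2 = 10.
Iteration 3: components of {Hub,Rod} -> Cap = 8*1 = 8.
Iteration 4: no further components; recursion stops.

5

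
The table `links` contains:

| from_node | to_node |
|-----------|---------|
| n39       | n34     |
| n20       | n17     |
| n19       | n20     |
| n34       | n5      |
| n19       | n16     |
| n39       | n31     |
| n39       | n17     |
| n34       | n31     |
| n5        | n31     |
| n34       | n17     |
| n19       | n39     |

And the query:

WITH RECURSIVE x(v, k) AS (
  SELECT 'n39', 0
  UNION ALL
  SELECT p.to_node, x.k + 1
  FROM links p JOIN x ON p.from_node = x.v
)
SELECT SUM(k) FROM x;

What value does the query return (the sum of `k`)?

12

Base: (n39, k=0).
Iteration 1: edges from {n39} -> (n17, k=1), (n31, k=1), (n34, k=1).
Iteration 2: edges from {n17,n31,n34} -> (n17, k=2), (n31, k=2), (n5, k=2).
Iteration 3: edges from {n17,n31,n5} -> (n31, k=3).
Iteration 4: no outgoing edges from {n31}; recursion stops.
SUM(k) = 0 + 1 + 1 + 1 + 2 + 2 + 2 + 3 = 12.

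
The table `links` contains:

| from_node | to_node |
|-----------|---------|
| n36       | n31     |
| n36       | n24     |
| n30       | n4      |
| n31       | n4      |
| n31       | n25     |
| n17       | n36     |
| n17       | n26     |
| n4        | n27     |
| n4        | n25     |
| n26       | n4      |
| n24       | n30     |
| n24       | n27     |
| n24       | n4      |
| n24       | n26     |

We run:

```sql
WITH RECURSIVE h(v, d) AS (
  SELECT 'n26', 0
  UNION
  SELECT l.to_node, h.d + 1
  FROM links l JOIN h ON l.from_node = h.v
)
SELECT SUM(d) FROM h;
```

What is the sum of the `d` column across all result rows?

Base: (n26, d=0).
Iteration 1: edges from {n26} -> (n4, d=1).
Iteration 2: edges from {n4} -> (n25, d=2), (n27, d=2).
Iteration 3: no outgoing edges from {n25,n27}; recursion stops.
SUM(d) = 0 + 1 + 2 + 2 = 5.

5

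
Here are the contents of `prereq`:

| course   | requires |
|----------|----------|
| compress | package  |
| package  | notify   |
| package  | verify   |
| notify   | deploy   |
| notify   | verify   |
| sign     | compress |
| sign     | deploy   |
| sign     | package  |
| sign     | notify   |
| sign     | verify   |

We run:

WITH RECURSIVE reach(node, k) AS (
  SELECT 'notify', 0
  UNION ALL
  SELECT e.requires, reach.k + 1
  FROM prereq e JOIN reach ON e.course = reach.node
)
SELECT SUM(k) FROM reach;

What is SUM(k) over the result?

2

Base: (notify, k=0).
Iteration 1: edges from {notify} -> (deploy, k=1), (verify, k=1).
Iteration 2: no outgoing edges from {deploy,verify}; recursion stops.
SUM(k) = 0 + 1 + 1 = 2.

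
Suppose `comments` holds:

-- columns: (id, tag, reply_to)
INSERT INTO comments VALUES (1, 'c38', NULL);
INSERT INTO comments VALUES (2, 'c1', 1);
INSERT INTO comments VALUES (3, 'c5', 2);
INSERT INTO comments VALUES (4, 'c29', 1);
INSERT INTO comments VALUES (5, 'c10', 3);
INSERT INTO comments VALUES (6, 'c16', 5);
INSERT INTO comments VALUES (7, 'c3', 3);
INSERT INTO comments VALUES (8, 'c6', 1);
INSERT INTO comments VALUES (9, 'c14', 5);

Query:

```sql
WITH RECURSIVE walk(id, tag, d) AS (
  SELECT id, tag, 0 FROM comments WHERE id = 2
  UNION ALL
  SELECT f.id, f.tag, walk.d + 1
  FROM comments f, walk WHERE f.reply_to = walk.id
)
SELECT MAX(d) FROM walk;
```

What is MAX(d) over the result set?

Base: id=2 (c1) at d 0.
Iteration 1: rows with reply_to in {2} -> c5 (id 3, d 1).
Iteration 2: rows with reply_to in {3} -> c10 (id 5, d 2), c3 (id 7, d 2).
Iteration 3: rows with reply_to in {5,7} -> c16 (id 6, d 3), c14 (id 9, d 3).
Iteration 4: no rows with reply_to in {6,9}; recursion stops.
d values: 0, 1, 2, 2, 3, 3; the maximum is 3.

3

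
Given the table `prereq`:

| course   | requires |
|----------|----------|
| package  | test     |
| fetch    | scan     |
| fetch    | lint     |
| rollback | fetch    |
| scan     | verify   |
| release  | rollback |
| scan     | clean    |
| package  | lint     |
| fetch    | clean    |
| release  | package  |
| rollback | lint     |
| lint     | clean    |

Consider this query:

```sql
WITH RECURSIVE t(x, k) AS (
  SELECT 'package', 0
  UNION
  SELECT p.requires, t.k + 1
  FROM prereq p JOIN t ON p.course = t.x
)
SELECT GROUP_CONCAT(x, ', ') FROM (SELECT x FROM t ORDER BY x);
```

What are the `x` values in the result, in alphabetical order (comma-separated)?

clean, lint, package, test

Base: (package, k=0).
Iteration 1: edges from {package} -> (lint, k=1), (test, k=1).
Iteration 2: edges from {lint,test} -> (clean, k=2).
Iteration 3: no outgoing edges from {clean}; recursion stops.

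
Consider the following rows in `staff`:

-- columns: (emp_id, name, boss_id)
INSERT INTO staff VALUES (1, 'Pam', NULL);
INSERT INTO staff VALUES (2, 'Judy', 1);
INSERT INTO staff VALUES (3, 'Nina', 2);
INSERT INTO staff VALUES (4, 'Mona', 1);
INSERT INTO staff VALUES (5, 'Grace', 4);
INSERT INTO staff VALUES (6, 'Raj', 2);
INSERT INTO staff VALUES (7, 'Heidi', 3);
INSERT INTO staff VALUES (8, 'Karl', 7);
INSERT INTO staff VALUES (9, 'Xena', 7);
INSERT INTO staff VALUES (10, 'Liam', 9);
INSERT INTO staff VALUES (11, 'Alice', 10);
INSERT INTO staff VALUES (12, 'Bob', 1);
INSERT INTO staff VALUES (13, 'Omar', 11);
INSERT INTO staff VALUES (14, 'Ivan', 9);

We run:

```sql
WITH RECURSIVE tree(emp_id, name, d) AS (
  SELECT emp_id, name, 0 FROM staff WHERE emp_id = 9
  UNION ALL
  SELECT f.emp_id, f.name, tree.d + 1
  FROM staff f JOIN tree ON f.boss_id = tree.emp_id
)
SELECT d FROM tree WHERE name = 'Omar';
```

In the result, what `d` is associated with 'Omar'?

3

Base: emp_id=9 (Xena) at d 0.
Iteration 1: rows with boss_id in {9} -> Liam (id 10, d 1), Ivan (id 14, d 1).
Iteration 2: rows with boss_id in {10,14} -> Alice (id 11, d 2).
Iteration 3: rows with boss_id in {11} -> Omar (id 13, d 3).
Iteration 4: no rows with boss_id in {13}; recursion stops.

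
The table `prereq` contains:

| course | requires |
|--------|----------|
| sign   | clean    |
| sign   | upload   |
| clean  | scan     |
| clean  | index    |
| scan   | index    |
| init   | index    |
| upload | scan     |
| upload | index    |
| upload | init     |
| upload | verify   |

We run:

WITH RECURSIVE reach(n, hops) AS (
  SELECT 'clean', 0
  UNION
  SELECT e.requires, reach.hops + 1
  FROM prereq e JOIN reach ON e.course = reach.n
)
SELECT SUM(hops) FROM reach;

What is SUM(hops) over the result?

4

Base: (clean, hops=0).
Iteration 1: edges from {clean} -> (index, hops=1), (scan, hops=1).
Iteration 2: edges from {index,scan} -> (index, hops=2).
Iteration 3: no outgoing edges from {index}; recursion stops.
SUM(hops) = 0 + 1 + 1 + 2 = 4.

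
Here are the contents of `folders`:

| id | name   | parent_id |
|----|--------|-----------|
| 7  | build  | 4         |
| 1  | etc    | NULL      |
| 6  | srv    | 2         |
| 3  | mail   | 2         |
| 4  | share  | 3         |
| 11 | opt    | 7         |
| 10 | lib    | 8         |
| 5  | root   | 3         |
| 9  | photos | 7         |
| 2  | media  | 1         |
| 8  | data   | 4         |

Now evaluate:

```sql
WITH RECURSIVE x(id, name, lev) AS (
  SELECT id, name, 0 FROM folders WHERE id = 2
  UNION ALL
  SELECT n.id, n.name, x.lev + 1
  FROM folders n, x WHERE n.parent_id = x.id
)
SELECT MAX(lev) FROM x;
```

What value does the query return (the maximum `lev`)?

4

Base: id=2 (media) at lev 0.
Iteration 1: rows with parent_id in {2} -> mail (id 3, lev 1), srv (id 6, lev 1).
Iteration 2: rows with parent_id in {3,6} -> share (id 4, lev 2), root (id 5, lev 2).
Iteration 3: rows with parent_id in {4,5} -> build (id 7, lev 3), data (id 8, lev 3).
Iteration 4: rows with parent_id in {7,8} -> photos (id 9, lev 4), lib (id 10, lev 4), opt (id 11, lev 4).
Iteration 5: no rows with parent_id in {9,10,11}; recursion stops.
lev values: 0, 1, 1, 2, 2, 3, 3, 4, 4, 4; the maximum is 4.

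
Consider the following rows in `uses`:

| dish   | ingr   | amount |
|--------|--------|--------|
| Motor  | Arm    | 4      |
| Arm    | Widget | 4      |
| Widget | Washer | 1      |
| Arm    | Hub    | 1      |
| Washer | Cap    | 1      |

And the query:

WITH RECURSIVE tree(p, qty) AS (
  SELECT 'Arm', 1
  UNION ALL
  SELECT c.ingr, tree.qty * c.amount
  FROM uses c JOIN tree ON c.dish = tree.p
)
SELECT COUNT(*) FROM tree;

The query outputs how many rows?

Base: (Arm, qty=1).
Iteration 1: components of {Arm} -> Hub = 1*1 = 1, Widget = 1*4 = 4.
Iteration 2: components of {Hub,Widget} -> Washer = 4*1 = 4.
Iteration 3: components of {Washer} -> Cap = 4*1 = 4.
Iteration 4: no further components; recursion stops.
Total rows emitted: 5.

5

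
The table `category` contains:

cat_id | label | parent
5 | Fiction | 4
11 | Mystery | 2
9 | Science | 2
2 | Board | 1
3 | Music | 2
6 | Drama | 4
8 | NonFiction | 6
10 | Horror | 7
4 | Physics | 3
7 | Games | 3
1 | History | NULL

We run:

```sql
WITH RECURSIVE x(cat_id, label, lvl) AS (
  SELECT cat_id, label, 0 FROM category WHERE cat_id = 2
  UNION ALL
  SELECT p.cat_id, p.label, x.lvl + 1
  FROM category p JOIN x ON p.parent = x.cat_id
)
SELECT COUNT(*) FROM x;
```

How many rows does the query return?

10

Base: cat_id=2 (Board) at lvl 0.
Iteration 1: rows with parent in {2} -> Music (id 3, lvl 1), Science (id 9, lvl 1), Mystery (id 11, lvl 1).
Iteration 2: rows with parent in {3,9,11} -> Physics (id 4, lvl 2), Games (id 7, lvl 2).
Iteration 3: rows with parent in {4,7} -> Fiction (id 5, lvl 3), Drama (id 6, lvl 3), Horror (id 10, lvl 3).
Iteration 4: rows with parent in {5,6,10} -> NonFiction (id 8, lvl 4).
Iteration 5: no rows with parent in {8}; recursion stops.
Total rows emitted: 10.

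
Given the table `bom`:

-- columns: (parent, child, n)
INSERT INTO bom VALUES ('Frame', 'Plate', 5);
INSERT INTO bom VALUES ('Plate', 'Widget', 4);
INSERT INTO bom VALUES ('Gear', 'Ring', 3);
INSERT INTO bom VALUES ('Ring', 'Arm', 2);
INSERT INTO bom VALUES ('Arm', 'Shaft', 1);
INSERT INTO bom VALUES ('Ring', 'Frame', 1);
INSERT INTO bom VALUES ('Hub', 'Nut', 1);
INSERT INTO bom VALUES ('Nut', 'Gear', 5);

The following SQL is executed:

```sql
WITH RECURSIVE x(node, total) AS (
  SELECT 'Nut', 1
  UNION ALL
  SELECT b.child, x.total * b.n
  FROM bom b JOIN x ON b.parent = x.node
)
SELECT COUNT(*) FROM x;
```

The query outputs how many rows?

Base: (Nut, total=1).
Iteration 1: components of {Nut} -> Gear = 1*5 = 5.
Iteration 2: components of {Gear} -> Ring = 5*3 = 15.
Iteration 3: components of {Ring} -> Arm = 15*2 = 30, Frame = 15*1 = 15.
Iteration 4: components of {Arm,Frame} -> Plate = 15*5 = 75, Shaft = 30*1 = 30.
Iteration 5: components of {Plate,Shaft} -> Widget = 75*4 = 300.
Iteration 6: no further components; recursion stops.
Total rows emitted: 8.

8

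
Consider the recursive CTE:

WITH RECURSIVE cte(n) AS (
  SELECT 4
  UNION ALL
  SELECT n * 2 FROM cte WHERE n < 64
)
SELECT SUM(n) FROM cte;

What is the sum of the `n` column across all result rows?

Base: n=4.
Iteration 1: 4 < 64 holds -> n = 4 * 2 = 8.
Iteration 2: 8 < 64 holds -> n = 8 * 2 = 16.
Iteration 3: 16 < 64 holds -> n = 16 * 2 = 32.
Iteration 4: 32 < 64 holds -> n = 32 * 2 = 64.
Iteration 5: 64 < 64 fails; recursion stops.
SUM(n) = 4 + 8 + 16 + 32 + 64 = 124.

124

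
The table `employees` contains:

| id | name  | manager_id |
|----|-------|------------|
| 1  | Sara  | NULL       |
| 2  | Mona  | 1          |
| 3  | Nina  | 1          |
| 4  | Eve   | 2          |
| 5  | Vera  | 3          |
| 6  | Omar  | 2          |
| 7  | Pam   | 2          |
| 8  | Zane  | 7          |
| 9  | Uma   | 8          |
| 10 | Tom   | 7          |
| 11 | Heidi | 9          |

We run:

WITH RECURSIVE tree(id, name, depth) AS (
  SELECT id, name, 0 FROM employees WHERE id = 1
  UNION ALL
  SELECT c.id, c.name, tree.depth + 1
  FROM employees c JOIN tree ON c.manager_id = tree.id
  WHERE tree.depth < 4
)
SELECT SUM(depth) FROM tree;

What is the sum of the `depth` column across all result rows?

20

Base: id=1 (Sara) at depth 0.
Iteration 1: rows with manager_id in {1} -> Mona (id 2, depth 1), Nina (id 3, depth 1).
Iteration 2: rows with manager_id in {2,3} -> Eve (id 4, depth 2), Vera (id 5, depth 2), Omar (id 6, depth 2), Pam (id 7, depth 2).
Iteration 3: rows with manager_id in {4,5,6,7} -> Zane (id 8, depth 3), Tom (id 10, depth 3).
Iteration 4: rows with manager_id in {8,10} -> Uma (id 9, depth 4).
Iteration 5: depth < 4 fails for all current rows; recursion stops.
SUM(depth) = 0 + 1 + 1 + 2 + 2 + 2 + 2 + 3 + 3 + 4 = 20.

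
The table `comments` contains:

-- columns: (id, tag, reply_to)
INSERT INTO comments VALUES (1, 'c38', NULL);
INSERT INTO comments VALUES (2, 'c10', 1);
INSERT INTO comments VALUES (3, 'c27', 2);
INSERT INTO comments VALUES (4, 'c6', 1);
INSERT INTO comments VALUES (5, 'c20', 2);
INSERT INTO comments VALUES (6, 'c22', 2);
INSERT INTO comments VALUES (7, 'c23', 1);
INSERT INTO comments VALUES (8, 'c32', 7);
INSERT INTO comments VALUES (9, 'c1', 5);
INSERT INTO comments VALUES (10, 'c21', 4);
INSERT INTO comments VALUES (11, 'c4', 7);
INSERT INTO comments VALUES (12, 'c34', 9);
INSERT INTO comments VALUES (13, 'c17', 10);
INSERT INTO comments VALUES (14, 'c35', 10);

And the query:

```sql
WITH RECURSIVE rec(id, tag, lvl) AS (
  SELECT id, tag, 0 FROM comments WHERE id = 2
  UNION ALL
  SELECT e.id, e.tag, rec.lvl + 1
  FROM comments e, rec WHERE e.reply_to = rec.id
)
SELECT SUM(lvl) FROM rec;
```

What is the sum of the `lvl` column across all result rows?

8

Base: id=2 (c10) at lvl 0.
Iteration 1: rows with reply_to in {2} -> c27 (id 3, lvl 1), c20 (id 5, lvl 1), c22 (id 6, lvl 1).
Iteration 2: rows with reply_to in {3,5,6} -> c1 (id 9, lvl 2).
Iteration 3: rows with reply_to in {9} -> c34 (id 12, lvl 3).
Iteration 4: no rows with reply_to in {12}; recursion stops.
SUM(lvl) = 0 + 1 + 1 + 1 + 2 + 3 = 8.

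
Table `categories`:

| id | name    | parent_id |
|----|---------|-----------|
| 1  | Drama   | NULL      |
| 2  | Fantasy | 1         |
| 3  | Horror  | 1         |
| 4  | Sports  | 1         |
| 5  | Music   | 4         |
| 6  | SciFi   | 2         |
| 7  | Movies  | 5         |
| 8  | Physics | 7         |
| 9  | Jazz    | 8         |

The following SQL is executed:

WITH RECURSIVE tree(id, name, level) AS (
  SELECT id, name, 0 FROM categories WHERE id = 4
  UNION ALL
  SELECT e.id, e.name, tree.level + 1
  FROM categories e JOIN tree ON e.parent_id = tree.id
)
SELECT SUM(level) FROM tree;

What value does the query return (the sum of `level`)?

Base: id=4 (Sports) at level 0.
Iteration 1: rows with parent_id in {4} -> Music (id 5, level 1).
Iteration 2: rows with parent_id in {5} -> Movies (id 7, level 2).
Iteration 3: rows with parent_id in {7} -> Physics (id 8, level 3).
Iteration 4: rows with parent_id in {8} -> Jazz (id 9, level 4).
Iteration 5: no rows with parent_id in {9}; recursion stops.
SUM(level) = 0 + 1 + 2 + 3 + 4 = 10.

10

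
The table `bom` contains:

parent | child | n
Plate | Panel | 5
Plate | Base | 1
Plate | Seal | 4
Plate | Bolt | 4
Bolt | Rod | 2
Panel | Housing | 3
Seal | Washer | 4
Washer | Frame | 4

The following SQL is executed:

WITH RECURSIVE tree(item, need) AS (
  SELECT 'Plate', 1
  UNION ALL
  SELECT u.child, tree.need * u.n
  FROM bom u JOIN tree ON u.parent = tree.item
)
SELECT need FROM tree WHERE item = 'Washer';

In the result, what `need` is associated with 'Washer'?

16

Base: (Plate, need=1).
Iteration 1: components of {Plate} -> Base = 1*1 = 1, Bolt = 1*4 = 4, Panel = 1*5 = 5, Seal = 1*4 = 4.
Iteration 2: components of {Base,Bolt,Panel,Seal} -> Housing = 5*3 = 15, Rod = 4*2 = 8, Washer = 4*4 = 16.
Iteration 3: components of {Housing,Rod,Washer} -> Frame = 16*4 = 64.
Iteration 4: no further components; recursion stops.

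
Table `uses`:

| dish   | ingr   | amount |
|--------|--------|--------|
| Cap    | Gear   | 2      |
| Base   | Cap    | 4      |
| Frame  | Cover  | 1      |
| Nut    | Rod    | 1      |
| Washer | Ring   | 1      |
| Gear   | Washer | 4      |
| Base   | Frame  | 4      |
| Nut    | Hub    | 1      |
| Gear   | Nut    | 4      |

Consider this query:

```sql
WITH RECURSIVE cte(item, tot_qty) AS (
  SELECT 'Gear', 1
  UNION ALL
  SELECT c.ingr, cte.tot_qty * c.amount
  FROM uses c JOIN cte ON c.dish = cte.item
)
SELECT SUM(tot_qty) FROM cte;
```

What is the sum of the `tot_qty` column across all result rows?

21

Base: (Gear, tot_qty=1).
Iteration 1: components of {Gear} -> Nut = 1*4 = 4, Washer = 1*4 = 4.
Iteration 2: components of {Nut,Washer} -> Hub = 4*1 = 4, Ring = 4*1 = 4, Rod = 4*1 = 4.
Iteration 3: no further components; recursion stops.
SUM(tot_qty) = 1 + 4 + 4 + 4 + 4 + 4 = 21.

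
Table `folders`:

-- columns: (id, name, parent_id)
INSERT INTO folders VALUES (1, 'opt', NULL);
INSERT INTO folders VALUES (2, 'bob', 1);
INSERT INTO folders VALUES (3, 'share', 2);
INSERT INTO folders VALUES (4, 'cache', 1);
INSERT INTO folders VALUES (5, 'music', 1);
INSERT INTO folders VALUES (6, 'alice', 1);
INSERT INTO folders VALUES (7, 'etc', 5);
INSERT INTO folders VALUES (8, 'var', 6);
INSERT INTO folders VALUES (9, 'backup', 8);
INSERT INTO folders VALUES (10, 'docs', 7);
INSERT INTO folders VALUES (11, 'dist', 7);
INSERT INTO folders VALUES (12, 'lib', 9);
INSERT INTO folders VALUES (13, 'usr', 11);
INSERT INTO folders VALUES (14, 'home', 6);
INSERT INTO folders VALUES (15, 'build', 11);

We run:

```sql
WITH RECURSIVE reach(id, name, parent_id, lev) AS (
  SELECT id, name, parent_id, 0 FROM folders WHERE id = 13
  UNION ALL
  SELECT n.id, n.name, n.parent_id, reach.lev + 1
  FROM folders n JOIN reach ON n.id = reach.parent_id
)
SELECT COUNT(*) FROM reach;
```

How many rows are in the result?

Base: id=13 (usr), parent_id=11, lev 0.
Iteration 1: join on id=11 -> dist (id 11, parent_id=7, lev 1).
Iteration 2: join on id=7 -> etc (id 7, parent_id=5, lev 2).
Iteration 3: join on id=5 -> music (id 5, parent_id=1, lev 3).
Iteration 4: join on id=1 -> opt (id 1, parent_id=NULL, lev 4).
Iteration 5: parent_id is NULL; no match; recursion stops.
Total rows emitted: 5.

5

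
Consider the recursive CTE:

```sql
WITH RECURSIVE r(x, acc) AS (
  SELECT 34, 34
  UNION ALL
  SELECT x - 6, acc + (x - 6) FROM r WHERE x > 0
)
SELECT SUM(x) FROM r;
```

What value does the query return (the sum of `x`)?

112

Base: x=34, acc=34.
Iteration 1: 34 > 0 holds -> x = 34 - 6 = 28, acc = 34 + 28 = 62.
Iteration 2: 28 > 0 holds -> x = 28 - 6 = 22, acc = 62 + 22 = 84.
Iteration 3: 22 > 0 holds -> x = 22 - 6 = 16, acc = 84 + 16 = 100.
Iteration 4: 16 > 0 holds -> x = 16 - 6 = 10, acc = 100 + 10 = 110.
Iteration 5: 10 > 0 holds -> x = 10 - 6 = 4, acc = 110 + 4 = 114.
Iteration 6: 4 > 0 holds -> x = 4 - 6 = -2, acc = 114 + -2 = 112.
Iteration 7: -2 > 0 fails; recursion stops.
SUM(x) = 34 + 28 + 22 + 16 + 10 + 4 + -2 = 112.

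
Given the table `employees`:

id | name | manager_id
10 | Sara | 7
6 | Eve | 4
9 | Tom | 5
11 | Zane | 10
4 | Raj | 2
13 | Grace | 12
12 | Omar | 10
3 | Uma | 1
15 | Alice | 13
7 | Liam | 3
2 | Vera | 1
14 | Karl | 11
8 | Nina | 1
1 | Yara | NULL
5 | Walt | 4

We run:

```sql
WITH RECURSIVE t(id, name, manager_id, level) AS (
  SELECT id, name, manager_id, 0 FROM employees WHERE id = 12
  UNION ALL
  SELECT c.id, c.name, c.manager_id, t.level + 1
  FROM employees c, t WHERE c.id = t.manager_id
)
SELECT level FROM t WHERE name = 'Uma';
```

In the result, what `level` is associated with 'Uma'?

Base: id=12 (Omar), manager_id=10, level 0.
Iteration 1: join on id=10 -> Sara (id 10, manager_id=7, level 1).
Iteration 2: join on id=7 -> Liam (id 7, manager_id=3, level 2).
Iteration 3: join on id=3 -> Uma (id 3, manager_id=1, level 3).
Iteration 4: join on id=1 -> Yara (id 1, manager_id=NULL, level 4).
Iteration 5: manager_id is NULL; no match; recursion stops.

3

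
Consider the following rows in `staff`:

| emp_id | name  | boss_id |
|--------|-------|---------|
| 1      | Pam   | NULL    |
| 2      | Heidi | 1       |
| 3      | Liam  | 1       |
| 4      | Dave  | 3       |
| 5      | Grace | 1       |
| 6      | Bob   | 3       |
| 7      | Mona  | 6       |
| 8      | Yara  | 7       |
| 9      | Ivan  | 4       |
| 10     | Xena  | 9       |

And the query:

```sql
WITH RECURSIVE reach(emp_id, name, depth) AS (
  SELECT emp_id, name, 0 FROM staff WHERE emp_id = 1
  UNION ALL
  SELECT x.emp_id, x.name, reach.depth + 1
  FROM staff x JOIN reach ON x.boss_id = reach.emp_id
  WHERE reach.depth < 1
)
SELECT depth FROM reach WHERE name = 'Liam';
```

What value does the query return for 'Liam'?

Base: emp_id=1 (Pam) at depth 0.
Iteration 1: rows with boss_id in {1} -> Heidi (id 2, depth 1), Liam (id 3, depth 1), Grace (id 5, depth 1).
Iteration 2: depth < 1 fails for all current rows; recursion stops.

1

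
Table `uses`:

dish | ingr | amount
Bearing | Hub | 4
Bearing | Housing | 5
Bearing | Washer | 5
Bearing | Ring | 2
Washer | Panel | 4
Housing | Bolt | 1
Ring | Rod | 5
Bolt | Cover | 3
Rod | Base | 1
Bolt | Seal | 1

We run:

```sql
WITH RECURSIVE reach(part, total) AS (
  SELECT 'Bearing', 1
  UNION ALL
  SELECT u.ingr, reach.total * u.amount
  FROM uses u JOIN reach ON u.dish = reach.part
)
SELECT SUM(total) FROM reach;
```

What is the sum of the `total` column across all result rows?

Base: (Bearing, total=1).
Iteration 1: components of {Bearing} -> Housing = 1*5 = 5, Hub = 1*4 = 4, Ring = 1*2 = 2, Washer = 1*5 = 5.
Iteration 2: components of {Housing,Hub,Ring,Washer} -> Bolt = 5*1 = 5, Panel = 5*4 = 20, Rod = 2*5 = 10.
Iteration 3: components of {Bolt,Panel,Rod} -> Base = 10*1 = 10, Cover = 5*3 = 15, Seal = 5*1 = 5.
Iteration 4: no further components; recursion stops.
SUM(total) = 1 + 4 + 5 + 5 + 2 + 5 + 20 + 10 + 15 + 5 + 10 = 82.

82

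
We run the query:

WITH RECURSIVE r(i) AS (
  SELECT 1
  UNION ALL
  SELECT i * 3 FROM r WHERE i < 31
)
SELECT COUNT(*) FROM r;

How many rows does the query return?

5

Base: i=1.
Iteration 1: 1 < 31 holds -> i = 1 * 3 = 3.
Iteration 2: 3 < 31 holds -> i = 3 * 3 = 9.
Iteration 3: 9 < 31 holds -> i = 9 * 3 = 27.
Iteration 4: 27 < 31 holds -> i = 27 * 3 = 81.
Iteration 5: 81 < 31 fails; recursion stops.
Total rows emitted: 5.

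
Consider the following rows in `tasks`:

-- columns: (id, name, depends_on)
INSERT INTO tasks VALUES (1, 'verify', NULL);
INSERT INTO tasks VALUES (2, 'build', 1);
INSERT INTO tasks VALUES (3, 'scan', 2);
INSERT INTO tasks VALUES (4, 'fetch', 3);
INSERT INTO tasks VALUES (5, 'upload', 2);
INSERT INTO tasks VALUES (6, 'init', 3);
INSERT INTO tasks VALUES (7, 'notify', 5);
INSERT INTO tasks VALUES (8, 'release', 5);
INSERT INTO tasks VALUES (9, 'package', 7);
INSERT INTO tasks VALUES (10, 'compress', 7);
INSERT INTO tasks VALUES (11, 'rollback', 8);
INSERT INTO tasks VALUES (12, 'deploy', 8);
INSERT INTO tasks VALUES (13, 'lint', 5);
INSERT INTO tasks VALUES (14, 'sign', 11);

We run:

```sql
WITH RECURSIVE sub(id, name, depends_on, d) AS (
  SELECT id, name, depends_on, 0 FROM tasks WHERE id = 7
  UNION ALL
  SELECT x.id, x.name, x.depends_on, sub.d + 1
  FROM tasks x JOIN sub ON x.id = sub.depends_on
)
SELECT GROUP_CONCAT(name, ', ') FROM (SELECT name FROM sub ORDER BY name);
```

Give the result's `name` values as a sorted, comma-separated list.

Base: id=7 (notify), depends_on=5, d 0.
Iteration 1: join on id=5 -> upload (id 5, depends_on=2, d 1).
Iteration 2: join on id=2 -> build (id 2, depends_on=1, d 2).
Iteration 3: join on id=1 -> verify (id 1, depends_on=NULL, d 3).
Iteration 4: depends_on is NULL; no match; recursion stops.

build, notify, upload, verify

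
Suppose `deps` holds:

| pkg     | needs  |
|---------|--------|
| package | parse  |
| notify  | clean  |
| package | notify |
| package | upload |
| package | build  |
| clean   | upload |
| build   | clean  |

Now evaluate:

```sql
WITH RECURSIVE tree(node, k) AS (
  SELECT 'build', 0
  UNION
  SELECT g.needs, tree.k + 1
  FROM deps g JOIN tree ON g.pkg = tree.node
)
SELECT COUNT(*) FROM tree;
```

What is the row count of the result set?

3

Base: (build, k=0).
Iteration 1: edges from {build} -> (clean, k=1).
Iteration 2: edges from {clean} -> (upload, k=2).
Iteration 3: no outgoing edges from {upload}; recursion stops.
Total rows emitted: 3.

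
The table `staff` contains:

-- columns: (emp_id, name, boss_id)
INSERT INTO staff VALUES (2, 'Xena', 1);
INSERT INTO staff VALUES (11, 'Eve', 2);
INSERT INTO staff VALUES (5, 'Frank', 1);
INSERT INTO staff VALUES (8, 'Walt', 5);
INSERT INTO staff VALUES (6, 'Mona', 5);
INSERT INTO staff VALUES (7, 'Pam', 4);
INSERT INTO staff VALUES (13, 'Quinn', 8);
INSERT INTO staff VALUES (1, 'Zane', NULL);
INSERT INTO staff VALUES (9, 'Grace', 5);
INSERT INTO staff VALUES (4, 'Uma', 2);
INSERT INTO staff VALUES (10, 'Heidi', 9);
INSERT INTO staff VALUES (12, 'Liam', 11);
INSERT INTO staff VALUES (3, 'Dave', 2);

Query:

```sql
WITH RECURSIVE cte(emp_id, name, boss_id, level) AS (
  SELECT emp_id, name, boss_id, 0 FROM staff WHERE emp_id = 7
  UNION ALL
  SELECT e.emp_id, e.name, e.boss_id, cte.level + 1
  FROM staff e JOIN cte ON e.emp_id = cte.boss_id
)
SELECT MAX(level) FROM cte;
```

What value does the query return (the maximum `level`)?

3

Base: emp_id=7 (Pam), boss_id=4, level 0.
Iteration 1: join on emp_id=4 -> Uma (id 4, boss_id=2, level 1).
Iteration 2: join on emp_id=2 -> Xena (id 2, boss_id=1, level 2).
Iteration 3: join on emp_id=1 -> Zane (id 1, boss_id=NULL, level 3).
Iteration 4: boss_id is NULL; no match; recursion stops.
level values: 0, 1, 2, 3; the maximum is 3.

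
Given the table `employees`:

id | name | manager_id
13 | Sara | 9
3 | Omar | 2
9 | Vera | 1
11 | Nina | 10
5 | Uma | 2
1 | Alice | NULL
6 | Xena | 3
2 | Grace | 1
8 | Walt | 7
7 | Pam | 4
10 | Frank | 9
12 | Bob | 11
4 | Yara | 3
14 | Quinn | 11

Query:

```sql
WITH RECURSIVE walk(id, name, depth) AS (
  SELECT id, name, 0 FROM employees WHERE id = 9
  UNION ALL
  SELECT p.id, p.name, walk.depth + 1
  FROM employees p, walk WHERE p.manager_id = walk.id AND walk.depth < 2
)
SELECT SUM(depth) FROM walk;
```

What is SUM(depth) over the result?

4

Base: id=9 (Vera) at depth 0.
Iteration 1: rows with manager_id in {9} -> Frank (id 10, depth 1), Sara (id 13, depth 1).
Iteration 2: rows with manager_id in {10,13} -> Nina (id 11, depth 2).
Iteration 3: depth < 2 fails for all current rows; recursion stops.
SUM(depth) = 0 + 1 + 1 + 2 = 4.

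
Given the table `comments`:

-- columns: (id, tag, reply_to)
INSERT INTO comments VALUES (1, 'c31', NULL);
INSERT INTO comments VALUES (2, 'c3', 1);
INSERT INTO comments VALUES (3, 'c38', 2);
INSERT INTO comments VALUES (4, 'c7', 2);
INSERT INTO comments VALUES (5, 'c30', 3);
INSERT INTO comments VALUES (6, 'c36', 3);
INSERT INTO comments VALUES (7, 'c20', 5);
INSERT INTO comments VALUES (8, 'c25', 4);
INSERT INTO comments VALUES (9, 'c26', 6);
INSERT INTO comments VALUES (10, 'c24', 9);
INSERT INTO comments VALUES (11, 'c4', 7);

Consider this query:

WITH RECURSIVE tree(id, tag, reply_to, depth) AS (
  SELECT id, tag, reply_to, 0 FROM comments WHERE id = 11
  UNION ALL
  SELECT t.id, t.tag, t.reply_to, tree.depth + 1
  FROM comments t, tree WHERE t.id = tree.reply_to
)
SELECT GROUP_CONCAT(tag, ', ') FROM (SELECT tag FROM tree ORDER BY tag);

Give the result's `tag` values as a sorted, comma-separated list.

Base: id=11 (c4), reply_to=7, depth 0.
Iteration 1: join on id=7 -> c20 (id 7, reply_to=5, depth 1).
Iteration 2: join on id=5 -> c30 (id 5, reply_to=3, depth 2).
Iteration 3: join on id=3 -> c38 (id 3, reply_to=2, depth 3).
Iteration 4: join on id=2 -> c3 (id 2, reply_to=1, depth 4).
Iteration 5: join on id=1 -> c31 (id 1, reply_to=NULL, depth 5).
Iteration 6: reply_to is NULL; no match; recursion stops.

c20, c3, c30, c31, c38, c4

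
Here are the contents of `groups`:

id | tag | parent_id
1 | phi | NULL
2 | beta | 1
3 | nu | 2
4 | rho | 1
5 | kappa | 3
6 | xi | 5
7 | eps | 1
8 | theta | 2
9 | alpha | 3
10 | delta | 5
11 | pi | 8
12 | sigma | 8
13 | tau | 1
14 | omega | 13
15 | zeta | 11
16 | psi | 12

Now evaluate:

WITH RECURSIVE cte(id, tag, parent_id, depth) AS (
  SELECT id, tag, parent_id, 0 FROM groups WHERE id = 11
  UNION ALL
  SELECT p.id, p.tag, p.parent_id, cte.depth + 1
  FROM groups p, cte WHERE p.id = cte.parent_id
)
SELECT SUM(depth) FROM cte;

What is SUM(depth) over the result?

Base: id=11 (pi), parent_id=8, depth 0.
Iteration 1: join on id=8 -> theta (id 8, parent_id=2, depth 1).
Iteration 2: join on id=2 -> beta (id 2, parent_id=1, depth 2).
Iteration 3: join on id=1 -> phi (id 1, parent_id=NULL, depth 3).
Iteration 4: parent_id is NULL; no match; recursion stops.
SUM(depth) = 0 + 1 + 2 + 3 = 6.

6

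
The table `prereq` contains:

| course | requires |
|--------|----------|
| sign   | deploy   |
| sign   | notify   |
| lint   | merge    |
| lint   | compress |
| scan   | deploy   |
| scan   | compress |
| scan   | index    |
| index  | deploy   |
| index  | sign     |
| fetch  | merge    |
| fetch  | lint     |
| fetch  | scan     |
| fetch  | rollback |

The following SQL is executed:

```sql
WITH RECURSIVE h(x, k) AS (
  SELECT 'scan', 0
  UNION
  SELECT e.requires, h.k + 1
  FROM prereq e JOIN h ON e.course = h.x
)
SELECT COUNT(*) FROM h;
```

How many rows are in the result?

8

Base: (scan, k=0).
Iteration 1: edges from {scan} -> (compress, k=1), (deploy, k=1), (index, k=1).
Iteration 2: edges from {compress,deploy,index} -> (deploy, k=2), (sign, k=2).
Iteration 3: edges from {deploy,sign} -> (deploy, k=3), (notify, k=3).
Iteration 4: no outgoing edges from {deploy,notify}; recursion stops.
Total rows emitted: 8.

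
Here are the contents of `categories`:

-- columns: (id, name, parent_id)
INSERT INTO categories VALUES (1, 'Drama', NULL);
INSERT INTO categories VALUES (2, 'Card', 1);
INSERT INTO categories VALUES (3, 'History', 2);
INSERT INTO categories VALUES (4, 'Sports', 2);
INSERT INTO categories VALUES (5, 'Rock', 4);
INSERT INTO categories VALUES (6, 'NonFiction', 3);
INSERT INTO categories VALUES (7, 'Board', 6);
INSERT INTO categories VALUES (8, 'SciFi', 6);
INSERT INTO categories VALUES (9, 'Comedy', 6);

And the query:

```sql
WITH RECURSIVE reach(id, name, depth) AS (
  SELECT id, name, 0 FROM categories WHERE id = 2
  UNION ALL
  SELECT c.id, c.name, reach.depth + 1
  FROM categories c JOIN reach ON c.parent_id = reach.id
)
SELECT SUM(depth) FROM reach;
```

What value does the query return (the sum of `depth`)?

15

Base: id=2 (Card) at depth 0.
Iteration 1: rows with parent_id in {2} -> History (id 3, depth 1), Sports (id 4, depth 1).
Iteration 2: rows with parent_id in {3,4} -> Rock (id 5, depth 2), NonFiction (id 6, depth 2).
Iteration 3: rows with parent_id in {5,6} -> Board (id 7, depth 3), SciFi (id 8, depth 3), Comedy (id 9, depth 3).
Iteration 4: no rows with parent_id in {7,8,9}; recursion stops.
SUM(depth) = 0 + 1 + 1 + 2 + 2 + 3 + 3 + 3 = 15.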